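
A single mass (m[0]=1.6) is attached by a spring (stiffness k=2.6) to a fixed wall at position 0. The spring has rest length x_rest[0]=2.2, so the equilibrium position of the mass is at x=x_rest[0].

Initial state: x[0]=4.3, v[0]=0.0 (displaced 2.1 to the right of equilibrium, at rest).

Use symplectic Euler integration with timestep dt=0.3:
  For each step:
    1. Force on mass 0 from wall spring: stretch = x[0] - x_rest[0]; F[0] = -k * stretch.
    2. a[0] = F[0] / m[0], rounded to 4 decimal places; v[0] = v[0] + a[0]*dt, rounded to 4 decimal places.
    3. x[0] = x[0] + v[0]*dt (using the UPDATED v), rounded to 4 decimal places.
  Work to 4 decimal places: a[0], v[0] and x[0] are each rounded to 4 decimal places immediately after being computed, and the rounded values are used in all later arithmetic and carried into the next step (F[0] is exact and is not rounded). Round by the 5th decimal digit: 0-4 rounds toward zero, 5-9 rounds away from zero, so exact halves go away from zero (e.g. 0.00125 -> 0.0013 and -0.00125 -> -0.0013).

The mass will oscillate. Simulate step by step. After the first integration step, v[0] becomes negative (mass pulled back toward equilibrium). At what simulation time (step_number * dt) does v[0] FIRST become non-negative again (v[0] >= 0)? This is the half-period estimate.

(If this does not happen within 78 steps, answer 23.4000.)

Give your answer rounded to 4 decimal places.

Step 0: x=[4.3000] v=[0.0000]
Step 1: x=[3.9929] v=[-1.0238]
Step 2: x=[3.4235] v=[-1.8979]
Step 3: x=[2.6752] v=[-2.4944]
Step 4: x=[1.8574] v=[-2.7261]
Step 5: x=[1.0897] v=[-2.5591]
Step 6: x=[0.4844] v=[-2.0178]
Step 7: x=[0.1300] v=[-1.1814]
Step 8: x=[0.0783] v=[-0.1723]
Step 9: x=[0.3369] v=[0.8620]
First v>=0 after going negative at step 9, time=2.7000

Answer: 2.7000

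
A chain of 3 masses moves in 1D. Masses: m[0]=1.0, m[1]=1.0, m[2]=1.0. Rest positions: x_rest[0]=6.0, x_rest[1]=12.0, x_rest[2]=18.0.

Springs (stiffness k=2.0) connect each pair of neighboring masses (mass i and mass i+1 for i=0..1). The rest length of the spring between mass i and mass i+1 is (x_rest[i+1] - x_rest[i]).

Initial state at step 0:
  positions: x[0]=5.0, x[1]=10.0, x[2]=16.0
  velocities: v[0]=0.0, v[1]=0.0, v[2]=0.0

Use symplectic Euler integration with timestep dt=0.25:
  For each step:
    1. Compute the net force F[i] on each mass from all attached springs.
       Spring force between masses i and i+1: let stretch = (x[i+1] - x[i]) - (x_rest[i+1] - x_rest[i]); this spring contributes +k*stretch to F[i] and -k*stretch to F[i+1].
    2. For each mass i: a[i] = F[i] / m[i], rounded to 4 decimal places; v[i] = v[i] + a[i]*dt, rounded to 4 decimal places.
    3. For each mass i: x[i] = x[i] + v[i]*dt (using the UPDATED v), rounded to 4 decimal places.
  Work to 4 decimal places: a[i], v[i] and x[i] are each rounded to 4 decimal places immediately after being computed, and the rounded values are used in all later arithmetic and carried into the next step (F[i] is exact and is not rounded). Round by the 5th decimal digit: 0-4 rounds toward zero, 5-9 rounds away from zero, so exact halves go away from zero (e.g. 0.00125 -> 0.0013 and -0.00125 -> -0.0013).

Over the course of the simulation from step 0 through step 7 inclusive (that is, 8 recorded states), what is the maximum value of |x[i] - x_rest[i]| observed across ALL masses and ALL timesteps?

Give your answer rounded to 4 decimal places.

Step 0: x=[5.0000 10.0000 16.0000] v=[0.0000 0.0000 0.0000]
Step 1: x=[4.8750 10.1250 16.0000] v=[-0.5000 0.5000 0.0000]
Step 2: x=[4.6563 10.3281 16.0156] v=[-0.8750 0.8125 0.0625]
Step 3: x=[4.3965 10.5332 16.0703] v=[-1.0391 0.8204 0.2188]
Step 4: x=[4.1538 10.6634 16.1829] v=[-0.9708 0.5206 0.4503]
Step 5: x=[3.9748 10.6698 16.3556] v=[-0.7160 0.0256 0.6906]
Step 6: x=[3.8827 10.5501 16.5675] v=[-0.3685 -0.4790 0.8477]
Step 7: x=[3.8740 10.3491 16.7773] v=[-0.0348 -0.8040 0.8390]
Max displacement = 2.1260

Answer: 2.1260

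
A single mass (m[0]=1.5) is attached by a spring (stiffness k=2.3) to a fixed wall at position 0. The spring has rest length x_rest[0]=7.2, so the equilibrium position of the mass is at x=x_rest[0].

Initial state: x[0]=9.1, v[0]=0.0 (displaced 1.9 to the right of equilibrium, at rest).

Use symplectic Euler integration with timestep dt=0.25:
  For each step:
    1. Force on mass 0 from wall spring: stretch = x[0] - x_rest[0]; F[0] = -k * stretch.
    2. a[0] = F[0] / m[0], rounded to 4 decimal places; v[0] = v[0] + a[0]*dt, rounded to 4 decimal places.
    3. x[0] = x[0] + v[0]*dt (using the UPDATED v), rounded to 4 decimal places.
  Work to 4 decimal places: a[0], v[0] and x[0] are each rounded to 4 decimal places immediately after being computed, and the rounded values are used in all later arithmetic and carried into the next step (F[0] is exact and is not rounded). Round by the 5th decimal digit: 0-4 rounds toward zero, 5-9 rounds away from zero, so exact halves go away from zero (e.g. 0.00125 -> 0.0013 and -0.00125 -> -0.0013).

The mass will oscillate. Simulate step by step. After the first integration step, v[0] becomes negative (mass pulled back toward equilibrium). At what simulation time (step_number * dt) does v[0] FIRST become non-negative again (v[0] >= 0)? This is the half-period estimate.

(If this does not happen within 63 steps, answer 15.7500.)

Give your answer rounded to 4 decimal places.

Answer: 2.7500

Derivation:
Step 0: x=[9.1000] v=[0.0000]
Step 1: x=[8.9179] v=[-0.7283]
Step 2: x=[8.5712] v=[-1.3868]
Step 3: x=[8.0931] v=[-1.9124]
Step 4: x=[7.5294] v=[-2.2548]
Step 5: x=[6.9341] v=[-2.3811]
Step 6: x=[6.3643] v=[-2.2792]
Step 7: x=[5.8746] v=[-1.9589]
Step 8: x=[5.5119] v=[-1.4508]
Step 9: x=[5.3110] v=[-0.8037]
Step 10: x=[5.2911] v=[-0.0796]
Step 11: x=[5.4542] v=[0.6522]
First v>=0 after going negative at step 11, time=2.7500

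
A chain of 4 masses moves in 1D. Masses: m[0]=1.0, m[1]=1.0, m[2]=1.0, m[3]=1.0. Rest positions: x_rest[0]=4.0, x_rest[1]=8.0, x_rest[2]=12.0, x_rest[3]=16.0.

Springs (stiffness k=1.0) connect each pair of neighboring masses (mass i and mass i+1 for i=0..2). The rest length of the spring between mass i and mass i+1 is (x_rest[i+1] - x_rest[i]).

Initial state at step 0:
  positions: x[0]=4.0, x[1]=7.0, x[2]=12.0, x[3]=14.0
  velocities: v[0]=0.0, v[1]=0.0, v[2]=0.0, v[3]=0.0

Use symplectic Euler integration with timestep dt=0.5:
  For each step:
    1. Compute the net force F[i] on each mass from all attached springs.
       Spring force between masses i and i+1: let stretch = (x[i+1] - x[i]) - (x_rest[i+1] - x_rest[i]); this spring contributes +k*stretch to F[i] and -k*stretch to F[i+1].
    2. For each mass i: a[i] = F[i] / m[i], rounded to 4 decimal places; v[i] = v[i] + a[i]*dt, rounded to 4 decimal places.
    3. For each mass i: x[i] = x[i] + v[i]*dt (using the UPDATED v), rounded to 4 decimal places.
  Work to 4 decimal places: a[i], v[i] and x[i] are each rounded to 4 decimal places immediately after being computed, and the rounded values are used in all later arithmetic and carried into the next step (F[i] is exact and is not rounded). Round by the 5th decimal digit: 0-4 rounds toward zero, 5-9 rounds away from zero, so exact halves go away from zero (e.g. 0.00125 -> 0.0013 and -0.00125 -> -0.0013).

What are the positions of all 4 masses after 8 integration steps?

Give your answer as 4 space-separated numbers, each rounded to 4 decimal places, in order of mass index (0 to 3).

Step 0: x=[4.0000 7.0000 12.0000 14.0000] v=[0.0000 0.0000 0.0000 0.0000]
Step 1: x=[3.7500 7.5000 11.2500 14.5000] v=[-0.5000 1.0000 -1.5000 1.0000]
Step 2: x=[3.4375 8.0000 10.3750 15.1875] v=[-0.6250 1.0000 -1.7500 1.3750]
Step 3: x=[3.2656 7.9531 10.1094 15.6719] v=[-0.3438 -0.0938 -0.5313 0.9688]
Step 4: x=[3.2656 7.2734 10.6953 15.7657] v=[-0.0001 -1.3594 1.1718 0.1876]
Step 5: x=[3.2675 6.4472 11.6934 15.5919] v=[0.0038 -1.6524 1.9961 -0.3476]
Step 6: x=[3.0643 6.1376 12.3546 15.4435] v=[-0.4064 -0.6192 1.3223 -0.2969]
Step 7: x=[2.6294 6.6140 12.2337 15.5229] v=[-0.8698 0.9527 -0.2418 0.1587]
Step 8: x=[2.1907 7.4992 11.5302 15.7800] v=[-0.8775 1.7703 -1.4071 0.5141]

Answer: 2.1907 7.4992 11.5302 15.7800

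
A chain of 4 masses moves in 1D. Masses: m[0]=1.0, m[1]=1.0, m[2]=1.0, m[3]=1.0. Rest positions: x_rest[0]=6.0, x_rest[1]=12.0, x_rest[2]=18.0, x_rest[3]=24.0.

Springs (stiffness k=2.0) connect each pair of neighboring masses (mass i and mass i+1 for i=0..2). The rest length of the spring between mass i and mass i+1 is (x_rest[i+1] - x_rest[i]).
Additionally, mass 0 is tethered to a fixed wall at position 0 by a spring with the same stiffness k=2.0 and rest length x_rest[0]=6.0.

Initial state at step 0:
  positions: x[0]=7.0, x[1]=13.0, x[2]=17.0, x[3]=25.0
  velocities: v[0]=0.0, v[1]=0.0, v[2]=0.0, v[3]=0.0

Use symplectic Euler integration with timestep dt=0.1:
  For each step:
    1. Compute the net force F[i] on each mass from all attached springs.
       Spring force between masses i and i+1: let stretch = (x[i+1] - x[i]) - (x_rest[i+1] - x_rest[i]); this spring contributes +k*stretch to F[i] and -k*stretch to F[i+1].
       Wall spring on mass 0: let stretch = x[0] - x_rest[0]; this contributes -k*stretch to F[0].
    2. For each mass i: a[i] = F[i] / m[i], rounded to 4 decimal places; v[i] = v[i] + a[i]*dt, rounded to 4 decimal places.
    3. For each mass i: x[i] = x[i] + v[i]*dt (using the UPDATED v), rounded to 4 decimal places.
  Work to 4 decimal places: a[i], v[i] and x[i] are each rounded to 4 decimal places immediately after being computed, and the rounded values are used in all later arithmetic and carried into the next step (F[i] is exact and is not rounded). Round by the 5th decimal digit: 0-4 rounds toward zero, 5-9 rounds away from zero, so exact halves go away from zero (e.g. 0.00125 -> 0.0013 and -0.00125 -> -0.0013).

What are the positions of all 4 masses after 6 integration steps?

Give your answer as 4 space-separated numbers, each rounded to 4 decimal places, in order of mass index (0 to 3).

Answer: 6.5844 12.3393 18.3681 24.3165

Derivation:
Step 0: x=[7.0000 13.0000 17.0000 25.0000] v=[0.0000 0.0000 0.0000 0.0000]
Step 1: x=[6.9800 12.9600 17.0800 24.9600] v=[-0.2000 -0.4000 0.8000 -0.4000]
Step 2: x=[6.9400 12.8828 17.2352 24.8824] v=[-0.4000 -0.7720 1.5520 -0.7760]
Step 3: x=[6.8801 12.7738 17.4563 24.7719] v=[-0.5994 -1.0901 2.2110 -1.1054]
Step 4: x=[6.8004 12.6406 17.7301 24.6351] v=[-0.7967 -1.3323 2.7376 -1.3685]
Step 5: x=[6.7015 12.4924 18.0402 24.4802] v=[-0.9887 -1.4824 3.1007 -1.5495]
Step 6: x=[6.5844 12.3393 18.3681 24.3165] v=[-1.1708 -1.5310 3.2791 -1.6375]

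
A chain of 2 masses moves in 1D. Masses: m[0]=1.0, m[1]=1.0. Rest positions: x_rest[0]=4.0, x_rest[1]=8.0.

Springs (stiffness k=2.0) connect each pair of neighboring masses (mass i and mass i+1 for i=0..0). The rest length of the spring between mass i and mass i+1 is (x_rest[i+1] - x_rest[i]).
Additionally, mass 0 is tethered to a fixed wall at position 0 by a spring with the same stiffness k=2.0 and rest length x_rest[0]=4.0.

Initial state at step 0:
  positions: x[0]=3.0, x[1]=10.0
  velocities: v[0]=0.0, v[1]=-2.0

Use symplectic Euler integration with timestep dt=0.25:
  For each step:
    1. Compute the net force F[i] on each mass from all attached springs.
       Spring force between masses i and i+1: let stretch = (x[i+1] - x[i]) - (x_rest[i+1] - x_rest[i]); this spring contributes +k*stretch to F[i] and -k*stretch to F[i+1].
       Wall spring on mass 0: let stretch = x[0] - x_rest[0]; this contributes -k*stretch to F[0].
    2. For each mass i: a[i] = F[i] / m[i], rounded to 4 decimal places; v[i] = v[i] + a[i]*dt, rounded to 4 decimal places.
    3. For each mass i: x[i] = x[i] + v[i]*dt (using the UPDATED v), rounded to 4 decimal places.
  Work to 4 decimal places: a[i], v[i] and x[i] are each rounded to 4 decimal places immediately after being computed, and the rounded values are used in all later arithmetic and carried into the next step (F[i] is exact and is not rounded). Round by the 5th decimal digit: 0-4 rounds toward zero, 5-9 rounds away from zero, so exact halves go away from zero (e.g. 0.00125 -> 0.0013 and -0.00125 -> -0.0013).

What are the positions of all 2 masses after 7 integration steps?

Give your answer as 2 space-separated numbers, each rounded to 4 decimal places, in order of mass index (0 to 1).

Step 0: x=[3.0000 10.0000] v=[0.0000 -2.0000]
Step 1: x=[3.5000 9.1250] v=[2.0000 -3.5000]
Step 2: x=[4.2656 8.0469] v=[3.0625 -4.3125]
Step 3: x=[4.9707 6.9961] v=[2.8204 -4.2032]
Step 4: x=[5.3077 6.1921] v=[1.3478 -3.2159]
Step 5: x=[5.0917 5.7776] v=[-0.8639 -1.6581]
Step 6: x=[4.3250 5.7773] v=[-3.0668 -0.0011]
Step 7: x=[3.1992 6.0955] v=[-4.5032 1.2728]

Answer: 3.1992 6.0955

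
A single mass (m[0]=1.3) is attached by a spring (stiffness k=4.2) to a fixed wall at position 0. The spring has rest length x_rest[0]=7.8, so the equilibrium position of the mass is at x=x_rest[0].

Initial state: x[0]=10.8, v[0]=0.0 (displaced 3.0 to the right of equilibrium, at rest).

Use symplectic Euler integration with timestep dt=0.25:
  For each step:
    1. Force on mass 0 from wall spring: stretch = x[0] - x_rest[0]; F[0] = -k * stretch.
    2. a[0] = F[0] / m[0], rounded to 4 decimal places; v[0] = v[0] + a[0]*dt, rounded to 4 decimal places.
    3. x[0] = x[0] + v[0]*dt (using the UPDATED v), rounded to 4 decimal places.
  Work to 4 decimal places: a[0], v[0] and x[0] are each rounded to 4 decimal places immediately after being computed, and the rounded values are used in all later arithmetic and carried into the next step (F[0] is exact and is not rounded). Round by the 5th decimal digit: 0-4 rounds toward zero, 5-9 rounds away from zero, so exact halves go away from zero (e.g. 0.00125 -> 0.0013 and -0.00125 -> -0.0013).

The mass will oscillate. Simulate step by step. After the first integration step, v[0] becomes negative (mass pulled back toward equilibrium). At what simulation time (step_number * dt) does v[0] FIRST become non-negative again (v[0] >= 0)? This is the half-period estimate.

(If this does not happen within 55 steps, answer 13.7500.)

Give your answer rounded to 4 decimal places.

Step 0: x=[10.8000] v=[0.0000]
Step 1: x=[10.1942] v=[-2.4231]
Step 2: x=[9.1050] v=[-4.3569]
Step 3: x=[7.7523] v=[-5.4110]
Step 4: x=[6.4092] v=[-5.3725]
Step 5: x=[5.3469] v=[-4.2492]
Step 6: x=[4.7799] v=[-2.2679]
Step 7: x=[4.8228] v=[0.1714]
First v>=0 after going negative at step 7, time=1.7500

Answer: 1.7500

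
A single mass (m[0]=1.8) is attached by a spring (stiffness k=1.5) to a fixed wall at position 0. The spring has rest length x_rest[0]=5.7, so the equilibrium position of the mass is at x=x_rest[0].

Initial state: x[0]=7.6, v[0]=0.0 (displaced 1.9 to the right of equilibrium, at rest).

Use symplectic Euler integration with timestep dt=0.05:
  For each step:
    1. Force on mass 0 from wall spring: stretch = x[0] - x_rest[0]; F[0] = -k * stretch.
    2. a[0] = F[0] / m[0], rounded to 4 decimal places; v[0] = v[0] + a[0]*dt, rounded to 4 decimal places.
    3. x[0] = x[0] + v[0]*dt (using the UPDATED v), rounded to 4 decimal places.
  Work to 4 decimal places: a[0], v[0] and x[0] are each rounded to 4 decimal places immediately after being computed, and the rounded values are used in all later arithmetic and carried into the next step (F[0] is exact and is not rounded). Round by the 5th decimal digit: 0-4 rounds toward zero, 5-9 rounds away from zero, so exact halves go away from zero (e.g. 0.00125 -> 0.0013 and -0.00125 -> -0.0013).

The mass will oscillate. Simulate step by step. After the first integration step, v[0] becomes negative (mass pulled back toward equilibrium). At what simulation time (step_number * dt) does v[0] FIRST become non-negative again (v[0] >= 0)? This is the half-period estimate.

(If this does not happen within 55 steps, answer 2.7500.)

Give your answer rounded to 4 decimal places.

Step 0: x=[7.6000] v=[0.0000]
Step 1: x=[7.5960] v=[-0.0792]
Step 2: x=[7.5881] v=[-0.1582]
Step 3: x=[7.5763] v=[-0.2369]
Step 4: x=[7.5605] v=[-0.3151]
Step 5: x=[7.5409] v=[-0.3926]
Step 6: x=[7.5174] v=[-0.4693]
Step 7: x=[7.4902] v=[-0.5450]
Step 8: x=[7.4592] v=[-0.6196]
Step 9: x=[7.4246] v=[-0.6929]
Step 10: x=[7.3864] v=[-0.7648]
Step 11: x=[7.3446] v=[-0.8351]
Step 12: x=[7.2994] v=[-0.9036]
Step 13: x=[7.2509] v=[-0.9702]
Step 14: x=[7.1992] v=[-1.0348]
Step 15: x=[7.1443] v=[-1.0973]
Step 16: x=[7.0864] v=[-1.1575]
Step 17: x=[7.0256] v=[-1.2153]
Step 18: x=[6.9621] v=[-1.2705]
Step 19: x=[6.8959] v=[-1.3231]
Step 20: x=[6.8273] v=[-1.3729]
Step 21: x=[6.7563] v=[-1.4199]
Step 22: x=[6.6831] v=[-1.4639]
Step 23: x=[6.6079] v=[-1.5049]
Step 24: x=[6.5308] v=[-1.5427]
Step 25: x=[6.4519] v=[-1.5773]
Step 26: x=[6.3715] v=[-1.6086]
Step 27: x=[6.2897] v=[-1.6366]
Step 28: x=[6.2066] v=[-1.6612]
Step 29: x=[6.1225] v=[-1.6823]
Step 30: x=[6.0375] v=[-1.6999]
Step 31: x=[5.9518] v=[-1.7140]
Step 32: x=[5.8656] v=[-1.7245]
Step 33: x=[5.7790] v=[-1.7314]
Step 34: x=[5.6923] v=[-1.7347]
Step 35: x=[5.6056] v=[-1.7344]
Step 36: x=[5.5191] v=[-1.7305]
Step 37: x=[5.4330] v=[-1.7230]
Step 38: x=[5.3474] v=[-1.7119]
Step 39: x=[5.2625] v=[-1.6972]
Step 40: x=[5.1786] v=[-1.6790]
Step 41: x=[5.0957] v=[-1.6573]
Step 42: x=[5.0141] v=[-1.6321]
Step 43: x=[4.9339] v=[-1.6035]
Step 44: x=[4.8553] v=[-1.5716]
Step 45: x=[4.7785] v=[-1.5364]
Step 46: x=[4.7036] v=[-1.4980]
Step 47: x=[4.6308] v=[-1.4565]
Step 48: x=[4.5602] v=[-1.4120]
Step 49: x=[4.4920] v=[-1.3645]
Step 50: x=[4.4263] v=[-1.3142]
Step 51: x=[4.3632] v=[-1.2611]
Step 52: x=[4.3029] v=[-1.2054]
Step 53: x=[4.2455] v=[-1.1472]
Step 54: x=[4.1912] v=[-1.0866]
Step 55: x=[4.1400] v=[-1.0237]
v[0] did not become non-negative within 55 steps; using fallback time=2.7500

Answer: 2.7500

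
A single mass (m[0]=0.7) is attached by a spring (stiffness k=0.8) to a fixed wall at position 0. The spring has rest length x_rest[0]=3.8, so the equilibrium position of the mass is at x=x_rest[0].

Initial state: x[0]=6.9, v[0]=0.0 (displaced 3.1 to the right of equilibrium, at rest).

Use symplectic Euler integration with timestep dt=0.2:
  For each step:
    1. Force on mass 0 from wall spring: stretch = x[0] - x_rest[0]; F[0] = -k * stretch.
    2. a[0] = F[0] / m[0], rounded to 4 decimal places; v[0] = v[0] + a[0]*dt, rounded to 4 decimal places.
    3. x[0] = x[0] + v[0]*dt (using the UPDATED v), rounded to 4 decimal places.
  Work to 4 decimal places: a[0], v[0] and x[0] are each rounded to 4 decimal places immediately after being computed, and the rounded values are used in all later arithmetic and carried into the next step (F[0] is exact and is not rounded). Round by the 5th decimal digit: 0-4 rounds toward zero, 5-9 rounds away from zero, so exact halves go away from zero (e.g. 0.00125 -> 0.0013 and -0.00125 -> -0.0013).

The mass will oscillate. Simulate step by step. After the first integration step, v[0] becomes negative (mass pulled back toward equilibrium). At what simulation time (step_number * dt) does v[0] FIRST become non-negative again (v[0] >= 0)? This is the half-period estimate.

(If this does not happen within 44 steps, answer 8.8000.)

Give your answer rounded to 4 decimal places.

Answer: 3.0000

Derivation:
Step 0: x=[6.9000] v=[0.0000]
Step 1: x=[6.7583] v=[-0.7086]
Step 2: x=[6.4813] v=[-1.3848]
Step 3: x=[6.0818] v=[-1.9977]
Step 4: x=[5.5779] v=[-2.5193]
Step 5: x=[4.9928] v=[-2.9257]
Step 6: x=[4.3531] v=[-3.1983]
Step 7: x=[3.6882] v=[-3.3247]
Step 8: x=[3.0284] v=[-3.2991]
Step 9: x=[2.4039] v=[-3.1227]
Step 10: x=[1.8432] v=[-2.8036]
Step 11: x=[1.3719] v=[-2.3563]
Step 12: x=[1.0116] v=[-1.8013]
Step 13: x=[0.7788] v=[-1.1640]
Step 14: x=[0.6841] v=[-0.4734]
Step 15: x=[0.7319] v=[0.2388]
First v>=0 after going negative at step 15, time=3.0000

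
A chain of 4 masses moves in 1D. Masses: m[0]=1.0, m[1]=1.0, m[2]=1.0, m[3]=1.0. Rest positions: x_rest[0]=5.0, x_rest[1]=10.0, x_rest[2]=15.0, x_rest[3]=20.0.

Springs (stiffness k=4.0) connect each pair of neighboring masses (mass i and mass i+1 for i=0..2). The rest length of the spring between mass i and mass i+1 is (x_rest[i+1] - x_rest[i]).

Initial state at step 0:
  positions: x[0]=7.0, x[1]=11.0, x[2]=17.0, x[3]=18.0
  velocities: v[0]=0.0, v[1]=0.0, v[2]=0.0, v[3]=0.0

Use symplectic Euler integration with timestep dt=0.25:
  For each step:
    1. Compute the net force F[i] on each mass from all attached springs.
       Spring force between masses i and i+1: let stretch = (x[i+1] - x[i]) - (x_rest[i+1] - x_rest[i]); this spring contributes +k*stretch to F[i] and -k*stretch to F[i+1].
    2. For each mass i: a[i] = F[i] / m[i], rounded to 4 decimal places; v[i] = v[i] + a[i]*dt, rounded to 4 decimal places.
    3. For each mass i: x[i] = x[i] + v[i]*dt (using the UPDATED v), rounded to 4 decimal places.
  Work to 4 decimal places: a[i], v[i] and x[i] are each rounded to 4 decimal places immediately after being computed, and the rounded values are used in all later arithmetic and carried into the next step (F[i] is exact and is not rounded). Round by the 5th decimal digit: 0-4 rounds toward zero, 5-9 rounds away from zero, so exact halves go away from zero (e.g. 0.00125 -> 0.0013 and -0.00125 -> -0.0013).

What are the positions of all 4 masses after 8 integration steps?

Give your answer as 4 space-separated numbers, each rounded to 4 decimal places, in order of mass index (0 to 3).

Step 0: x=[7.0000 11.0000 17.0000 18.0000] v=[0.0000 0.0000 0.0000 0.0000]
Step 1: x=[6.7500 11.5000 15.7500 19.0000] v=[-1.0000 2.0000 -5.0000 4.0000]
Step 2: x=[6.4375 11.8750 14.2500 20.4375] v=[-1.2500 1.5000 -6.0000 5.7500]
Step 3: x=[6.2344 11.4844 13.7031 21.5781] v=[-0.8125 -1.5625 -2.1875 4.5625]
Step 4: x=[6.0938 10.3360 14.5703 22.0000] v=[-0.5625 -4.5938 3.4688 1.6875]
Step 5: x=[5.7637 9.1856 16.2364 21.8145] v=[-1.3203 -4.6017 6.6642 -0.7422]
Step 6: x=[5.0391 8.9424 17.5343 21.4844] v=[-2.8984 -0.9728 5.1915 -1.3203]
Step 7: x=[4.0403 9.8714 17.6717 21.4168] v=[-3.9951 3.7158 0.5497 -0.2704]
Step 8: x=[3.2493 11.2927 16.7953 21.6629] v=[-3.1640 5.6850 -3.5055 0.9845]

Answer: 3.2493 11.2927 16.7953 21.6629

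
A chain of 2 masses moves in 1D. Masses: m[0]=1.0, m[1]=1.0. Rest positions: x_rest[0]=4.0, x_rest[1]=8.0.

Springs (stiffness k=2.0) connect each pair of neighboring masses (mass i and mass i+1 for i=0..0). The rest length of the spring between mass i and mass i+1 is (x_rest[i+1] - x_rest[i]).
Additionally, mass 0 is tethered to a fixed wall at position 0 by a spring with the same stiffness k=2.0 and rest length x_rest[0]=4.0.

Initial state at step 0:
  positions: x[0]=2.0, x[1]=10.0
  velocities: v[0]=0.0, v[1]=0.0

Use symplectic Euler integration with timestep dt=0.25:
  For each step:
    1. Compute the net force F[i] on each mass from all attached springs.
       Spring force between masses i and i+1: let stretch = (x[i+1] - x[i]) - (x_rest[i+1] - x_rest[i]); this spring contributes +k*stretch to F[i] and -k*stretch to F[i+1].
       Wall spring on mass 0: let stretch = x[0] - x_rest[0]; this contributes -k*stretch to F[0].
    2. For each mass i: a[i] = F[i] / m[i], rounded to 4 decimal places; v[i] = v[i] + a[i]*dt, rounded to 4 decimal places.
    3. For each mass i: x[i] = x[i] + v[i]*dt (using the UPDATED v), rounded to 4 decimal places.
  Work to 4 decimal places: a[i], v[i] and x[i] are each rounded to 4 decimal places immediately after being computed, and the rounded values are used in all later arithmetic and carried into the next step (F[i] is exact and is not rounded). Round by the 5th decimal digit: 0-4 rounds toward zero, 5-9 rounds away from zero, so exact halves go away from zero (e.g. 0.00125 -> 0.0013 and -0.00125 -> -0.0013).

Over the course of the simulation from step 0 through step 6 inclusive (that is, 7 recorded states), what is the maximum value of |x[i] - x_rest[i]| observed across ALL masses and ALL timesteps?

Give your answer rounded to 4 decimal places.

Answer: 2.5641

Derivation:
Step 0: x=[2.0000 10.0000] v=[0.0000 0.0000]
Step 1: x=[2.7500 9.5000] v=[3.0000 -2.0000]
Step 2: x=[4.0000 8.6563] v=[5.0000 -3.3750]
Step 3: x=[5.3321 7.7305] v=[5.3282 -3.7032]
Step 4: x=[6.2975 7.0049] v=[3.8614 -2.9024]
Step 5: x=[6.5641 6.6909] v=[1.0664 -1.2561]
Step 6: x=[6.0260 6.8610] v=[-2.1523 0.6805]
Max displacement = 2.5641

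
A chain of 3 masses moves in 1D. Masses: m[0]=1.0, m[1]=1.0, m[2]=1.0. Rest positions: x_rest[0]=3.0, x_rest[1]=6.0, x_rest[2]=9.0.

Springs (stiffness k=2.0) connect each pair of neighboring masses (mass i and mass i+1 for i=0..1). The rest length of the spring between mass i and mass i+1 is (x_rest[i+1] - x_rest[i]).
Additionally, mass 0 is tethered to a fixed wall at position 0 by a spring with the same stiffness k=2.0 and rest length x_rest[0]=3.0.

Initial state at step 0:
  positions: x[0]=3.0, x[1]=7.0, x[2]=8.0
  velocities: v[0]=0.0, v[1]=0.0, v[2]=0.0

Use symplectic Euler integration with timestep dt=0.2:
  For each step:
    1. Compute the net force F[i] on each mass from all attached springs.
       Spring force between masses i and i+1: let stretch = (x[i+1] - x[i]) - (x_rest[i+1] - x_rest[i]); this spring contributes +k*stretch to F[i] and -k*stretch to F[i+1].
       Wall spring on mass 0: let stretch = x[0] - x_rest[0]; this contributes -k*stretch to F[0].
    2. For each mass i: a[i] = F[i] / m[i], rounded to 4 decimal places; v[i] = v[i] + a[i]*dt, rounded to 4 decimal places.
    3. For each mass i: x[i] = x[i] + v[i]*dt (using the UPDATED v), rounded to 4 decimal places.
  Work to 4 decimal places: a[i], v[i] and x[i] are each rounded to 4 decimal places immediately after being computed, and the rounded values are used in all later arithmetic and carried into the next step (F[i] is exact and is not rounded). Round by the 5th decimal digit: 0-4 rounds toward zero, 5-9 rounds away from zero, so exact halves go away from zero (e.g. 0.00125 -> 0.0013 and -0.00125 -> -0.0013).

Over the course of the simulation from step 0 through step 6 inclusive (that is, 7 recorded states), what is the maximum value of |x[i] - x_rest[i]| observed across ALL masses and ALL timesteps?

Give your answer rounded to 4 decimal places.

Answer: 1.0582

Derivation:
Step 0: x=[3.0000 7.0000 8.0000] v=[0.0000 0.0000 0.0000]
Step 1: x=[3.0800 6.7600 8.1600] v=[0.4000 -1.2000 0.8000]
Step 2: x=[3.2080 6.3376 8.4480] v=[0.6400 -2.1120 1.4400]
Step 3: x=[3.3297 5.8337 8.8072] v=[0.6086 -2.5197 1.7958]
Step 4: x=[3.3854 5.3673 9.1685] v=[0.2783 -2.3319 1.8064]
Step 5: x=[3.3288 5.0465 9.4657] v=[-0.2831 -1.6042 1.4859]
Step 6: x=[3.1433 4.9418 9.6493] v=[-0.9275 -0.5236 0.9182]
Max displacement = 1.0582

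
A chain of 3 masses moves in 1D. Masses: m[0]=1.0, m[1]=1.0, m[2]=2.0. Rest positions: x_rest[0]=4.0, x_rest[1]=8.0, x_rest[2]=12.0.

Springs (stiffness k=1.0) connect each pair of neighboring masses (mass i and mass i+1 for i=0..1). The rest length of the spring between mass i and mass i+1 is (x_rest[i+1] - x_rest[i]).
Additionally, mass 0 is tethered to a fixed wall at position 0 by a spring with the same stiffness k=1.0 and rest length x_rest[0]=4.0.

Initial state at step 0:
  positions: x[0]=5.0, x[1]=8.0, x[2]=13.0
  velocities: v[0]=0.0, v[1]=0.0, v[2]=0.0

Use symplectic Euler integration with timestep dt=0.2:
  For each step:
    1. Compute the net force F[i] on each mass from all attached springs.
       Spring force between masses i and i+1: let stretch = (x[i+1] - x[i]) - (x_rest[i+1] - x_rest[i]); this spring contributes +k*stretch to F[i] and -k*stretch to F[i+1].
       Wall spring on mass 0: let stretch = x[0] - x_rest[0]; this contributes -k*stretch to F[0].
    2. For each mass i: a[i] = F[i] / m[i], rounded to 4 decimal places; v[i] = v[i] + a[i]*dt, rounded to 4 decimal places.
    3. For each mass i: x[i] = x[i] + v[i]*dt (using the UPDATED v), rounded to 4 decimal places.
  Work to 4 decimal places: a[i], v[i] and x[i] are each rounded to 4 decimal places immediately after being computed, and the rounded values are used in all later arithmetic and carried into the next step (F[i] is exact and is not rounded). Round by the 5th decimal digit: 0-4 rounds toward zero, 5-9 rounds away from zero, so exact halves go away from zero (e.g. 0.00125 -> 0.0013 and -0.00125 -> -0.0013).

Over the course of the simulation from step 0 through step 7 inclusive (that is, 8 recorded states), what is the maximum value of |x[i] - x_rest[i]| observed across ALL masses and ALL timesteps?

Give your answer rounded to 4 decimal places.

Answer: 1.1765

Derivation:
Step 0: x=[5.0000 8.0000 13.0000] v=[0.0000 0.0000 0.0000]
Step 1: x=[4.9200 8.0800 12.9800] v=[-0.4000 0.4000 -0.1000]
Step 2: x=[4.7696 8.2296 12.9420] v=[-0.7520 0.7480 -0.1900]
Step 3: x=[4.5668 8.4293 12.8898] v=[-1.0139 0.9985 -0.2612]
Step 4: x=[4.3358 8.6529 12.8283] v=[-1.1548 1.1181 -0.3073]
Step 5: x=[4.1041 8.8709 12.7633] v=[-1.1585 1.0898 -0.3248]
Step 6: x=[3.8989 9.0539 12.7005] v=[-1.0260 0.9149 -0.3140]
Step 7: x=[3.7439 9.1765 12.6448] v=[-0.7748 0.6132 -0.2787]
Max displacement = 1.1765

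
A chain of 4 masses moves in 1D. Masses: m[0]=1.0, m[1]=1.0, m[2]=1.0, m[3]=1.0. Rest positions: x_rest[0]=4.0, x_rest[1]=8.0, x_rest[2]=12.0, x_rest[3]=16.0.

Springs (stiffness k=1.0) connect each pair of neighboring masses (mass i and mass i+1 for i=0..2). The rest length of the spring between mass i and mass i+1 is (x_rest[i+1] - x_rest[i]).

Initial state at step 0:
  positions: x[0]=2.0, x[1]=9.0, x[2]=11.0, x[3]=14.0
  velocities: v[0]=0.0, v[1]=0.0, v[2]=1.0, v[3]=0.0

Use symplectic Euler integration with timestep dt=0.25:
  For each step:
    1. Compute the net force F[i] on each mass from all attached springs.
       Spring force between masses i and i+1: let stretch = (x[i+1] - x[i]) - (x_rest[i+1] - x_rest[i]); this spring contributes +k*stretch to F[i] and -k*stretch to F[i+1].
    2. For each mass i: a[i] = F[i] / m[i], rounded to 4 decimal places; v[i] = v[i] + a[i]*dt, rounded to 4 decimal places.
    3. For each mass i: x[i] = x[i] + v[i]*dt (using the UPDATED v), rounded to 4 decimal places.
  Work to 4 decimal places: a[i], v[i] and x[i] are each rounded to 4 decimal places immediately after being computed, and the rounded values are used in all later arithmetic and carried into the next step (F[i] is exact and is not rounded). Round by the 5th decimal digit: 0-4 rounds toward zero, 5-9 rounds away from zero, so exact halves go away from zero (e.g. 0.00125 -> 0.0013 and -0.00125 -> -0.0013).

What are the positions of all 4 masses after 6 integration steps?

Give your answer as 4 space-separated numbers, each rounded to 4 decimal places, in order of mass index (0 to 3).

Answer: 4.2038 5.8496 11.8352 15.6117

Derivation:
Step 0: x=[2.0000 9.0000 11.0000 14.0000] v=[0.0000 0.0000 1.0000 0.0000]
Step 1: x=[2.1875 8.6875 11.3125 14.0625] v=[0.7500 -1.2500 1.2500 0.2500]
Step 2: x=[2.5313 8.1328 11.6328 14.2031] v=[1.3750 -2.2188 1.2813 0.5625]
Step 3: x=[2.9752 7.4468 11.8950 14.4331] v=[1.7754 -2.7442 1.0489 0.9199]
Step 4: x=[3.4485 6.7593 12.0379 14.7545] v=[1.8933 -2.7501 0.5714 1.2854]
Step 5: x=[3.8788 6.1948 12.0206 15.1561] v=[1.7210 -2.2582 -0.0691 1.6063]
Step 6: x=[4.2038 5.8496 11.8352 15.6117] v=[1.3000 -1.3808 -0.7417 1.8224]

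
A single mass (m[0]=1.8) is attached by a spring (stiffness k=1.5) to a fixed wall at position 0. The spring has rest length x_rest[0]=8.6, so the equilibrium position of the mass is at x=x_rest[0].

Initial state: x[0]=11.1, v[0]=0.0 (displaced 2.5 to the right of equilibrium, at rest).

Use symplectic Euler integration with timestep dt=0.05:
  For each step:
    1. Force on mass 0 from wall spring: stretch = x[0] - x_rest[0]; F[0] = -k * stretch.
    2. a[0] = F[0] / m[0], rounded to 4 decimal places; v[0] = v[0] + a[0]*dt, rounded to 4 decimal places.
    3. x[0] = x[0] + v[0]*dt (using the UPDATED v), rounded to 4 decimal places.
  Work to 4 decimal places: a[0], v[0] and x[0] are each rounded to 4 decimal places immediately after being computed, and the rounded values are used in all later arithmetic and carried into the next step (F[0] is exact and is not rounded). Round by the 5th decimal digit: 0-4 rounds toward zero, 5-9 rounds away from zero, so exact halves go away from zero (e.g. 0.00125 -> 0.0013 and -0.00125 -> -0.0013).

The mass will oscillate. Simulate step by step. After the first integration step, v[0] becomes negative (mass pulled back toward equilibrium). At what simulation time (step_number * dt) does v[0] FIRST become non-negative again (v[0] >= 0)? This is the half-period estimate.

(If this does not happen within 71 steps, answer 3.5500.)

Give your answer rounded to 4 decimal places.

Answer: 3.4500

Derivation:
Step 0: x=[11.1000] v=[0.0000]
Step 1: x=[11.0948] v=[-0.1042]
Step 2: x=[11.0844] v=[-0.2082]
Step 3: x=[11.0688] v=[-0.3117]
Step 4: x=[11.0481] v=[-0.4146]
Step 5: x=[11.0223] v=[-0.5166]
Step 6: x=[10.9914] v=[-0.6175]
Step 7: x=[10.9555] v=[-0.7171]
Step 8: x=[10.9147] v=[-0.8152]
Step 9: x=[10.8691] v=[-0.9116]
Step 10: x=[10.8188] v=[-1.0061]
Step 11: x=[10.7639] v=[-1.0986]
Step 12: x=[10.7045] v=[-1.1888]
Step 13: x=[10.6407] v=[-1.2765]
Step 14: x=[10.5726] v=[-1.3615]
Step 15: x=[10.5004] v=[-1.4437]
Step 16: x=[10.4243] v=[-1.5229]
Step 17: x=[10.3444] v=[-1.5989]
Step 18: x=[10.2608] v=[-1.6716]
Step 19: x=[10.1738] v=[-1.7408]
Step 20: x=[10.0835] v=[-1.8064]
Step 21: x=[9.9901] v=[-1.8682]
Step 22: x=[9.8938] v=[-1.9261]
Step 23: x=[9.7948] v=[-1.9800]
Step 24: x=[9.6933] v=[-2.0298]
Step 25: x=[9.5895] v=[-2.0754]
Step 26: x=[9.4837] v=[-2.1166]
Step 27: x=[9.3760] v=[-2.1534]
Step 28: x=[9.2667] v=[-2.1857]
Step 29: x=[9.1560] v=[-2.2135]
Step 30: x=[9.0442] v=[-2.2367]
Step 31: x=[8.9314] v=[-2.2552]
Step 32: x=[8.8180] v=[-2.2690]
Step 33: x=[8.7041] v=[-2.2781]
Step 34: x=[8.5900] v=[-2.2824]
Step 35: x=[8.4759] v=[-2.2820]
Step 36: x=[8.3621] v=[-2.2768]
Step 37: x=[8.2488] v=[-2.2669]
Step 38: x=[8.1362] v=[-2.2523]
Step 39: x=[8.0246] v=[-2.2330]
Step 40: x=[7.9142] v=[-2.2090]
Step 41: x=[7.8052] v=[-2.1804]
Step 42: x=[7.6978] v=[-2.1473]
Step 43: x=[7.5923] v=[-2.1097]
Step 44: x=[7.4889] v=[-2.0677]
Step 45: x=[7.3878] v=[-2.0214]
Step 46: x=[7.2893] v=[-1.9709]
Step 47: x=[7.1935] v=[-1.9163]
Step 48: x=[7.1006] v=[-1.8577]
Step 49: x=[7.0108] v=[-1.7952]
Step 50: x=[6.9244] v=[-1.7290]
Step 51: x=[6.8414] v=[-1.6592]
Step 52: x=[6.7621] v=[-1.5859]
Step 53: x=[6.6866] v=[-1.5093]
Step 54: x=[6.6151] v=[-1.4296]
Step 55: x=[6.5478] v=[-1.3469]
Step 56: x=[6.4847] v=[-1.2614]
Step 57: x=[6.4260] v=[-1.1733]
Step 58: x=[6.3719] v=[-1.0827]
Step 59: x=[6.3224] v=[-0.9899]
Step 60: x=[6.2777] v=[-0.8950]
Step 61: x=[6.2378] v=[-0.7982]
Step 62: x=[6.2028] v=[-0.6998]
Step 63: x=[6.1728] v=[-0.5999]
Step 64: x=[6.1479] v=[-0.4988]
Step 65: x=[6.1281] v=[-0.3966]
Step 66: x=[6.1134] v=[-0.2936]
Step 67: x=[6.1039] v=[-0.1900]
Step 68: x=[6.0996] v=[-0.0860]
Step 69: x=[6.1005] v=[0.0182]
First v>=0 after going negative at step 69, time=3.4500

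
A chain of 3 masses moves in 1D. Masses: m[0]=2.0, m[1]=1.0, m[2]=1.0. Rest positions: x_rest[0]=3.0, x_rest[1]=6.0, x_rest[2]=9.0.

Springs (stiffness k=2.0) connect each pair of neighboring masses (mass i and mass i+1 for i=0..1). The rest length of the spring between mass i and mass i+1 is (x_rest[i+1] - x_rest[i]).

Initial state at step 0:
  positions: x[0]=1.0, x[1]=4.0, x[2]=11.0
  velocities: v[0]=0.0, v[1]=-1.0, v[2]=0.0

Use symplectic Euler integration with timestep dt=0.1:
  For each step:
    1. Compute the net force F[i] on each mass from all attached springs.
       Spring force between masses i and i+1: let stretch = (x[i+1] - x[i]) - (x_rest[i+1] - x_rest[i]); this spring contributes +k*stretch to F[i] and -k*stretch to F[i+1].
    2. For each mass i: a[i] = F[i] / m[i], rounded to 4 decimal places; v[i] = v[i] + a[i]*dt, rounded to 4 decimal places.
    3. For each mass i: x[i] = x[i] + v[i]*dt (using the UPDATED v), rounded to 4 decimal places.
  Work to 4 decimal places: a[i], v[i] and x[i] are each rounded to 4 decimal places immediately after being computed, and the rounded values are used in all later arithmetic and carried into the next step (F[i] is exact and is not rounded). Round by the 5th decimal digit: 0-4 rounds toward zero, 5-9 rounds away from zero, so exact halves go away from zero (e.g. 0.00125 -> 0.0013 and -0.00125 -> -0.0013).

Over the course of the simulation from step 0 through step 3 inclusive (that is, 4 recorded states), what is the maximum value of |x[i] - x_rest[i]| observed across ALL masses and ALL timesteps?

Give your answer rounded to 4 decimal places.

Answer: 2.0200

Derivation:
Step 0: x=[1.0000 4.0000 11.0000] v=[0.0000 -1.0000 0.0000]
Step 1: x=[1.0000 3.9800 10.9200] v=[0.0000 -0.2000 -0.8000]
Step 2: x=[0.9998 4.0392 10.7612] v=[-0.0020 0.5920 -1.5880]
Step 3: x=[1.0000 4.1721 10.5280] v=[0.0019 1.3285 -2.3324]
Max displacement = 2.0200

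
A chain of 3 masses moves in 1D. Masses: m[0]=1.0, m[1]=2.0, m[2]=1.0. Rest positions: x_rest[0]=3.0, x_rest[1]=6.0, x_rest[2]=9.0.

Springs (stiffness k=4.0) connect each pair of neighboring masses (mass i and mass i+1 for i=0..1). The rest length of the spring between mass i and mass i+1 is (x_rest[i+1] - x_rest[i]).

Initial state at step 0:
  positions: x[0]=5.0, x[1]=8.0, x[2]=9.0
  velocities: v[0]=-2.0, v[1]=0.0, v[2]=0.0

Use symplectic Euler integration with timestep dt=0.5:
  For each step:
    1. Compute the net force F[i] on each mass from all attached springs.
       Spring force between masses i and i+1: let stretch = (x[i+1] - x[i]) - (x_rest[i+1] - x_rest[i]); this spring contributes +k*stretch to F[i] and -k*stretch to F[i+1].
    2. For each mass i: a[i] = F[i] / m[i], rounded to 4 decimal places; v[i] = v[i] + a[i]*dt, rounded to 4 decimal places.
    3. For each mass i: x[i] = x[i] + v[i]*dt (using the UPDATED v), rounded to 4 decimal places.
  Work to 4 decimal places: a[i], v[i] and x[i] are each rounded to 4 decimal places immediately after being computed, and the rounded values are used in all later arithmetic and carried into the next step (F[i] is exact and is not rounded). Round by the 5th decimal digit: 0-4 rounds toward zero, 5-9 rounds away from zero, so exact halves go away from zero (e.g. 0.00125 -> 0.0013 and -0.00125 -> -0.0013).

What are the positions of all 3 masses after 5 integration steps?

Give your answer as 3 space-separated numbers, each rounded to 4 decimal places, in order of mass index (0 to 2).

Step 0: x=[5.0000 8.0000 9.0000] v=[-2.0000 0.0000 0.0000]
Step 1: x=[4.0000 7.0000 11.0000] v=[-2.0000 -2.0000 4.0000]
Step 2: x=[3.0000 6.5000 12.0000] v=[-2.0000 -1.0000 2.0000]
Step 3: x=[2.5000 7.0000 10.5000] v=[-1.0000 1.0000 -3.0000]
Step 4: x=[3.5000 7.0000 8.5000] v=[2.0000 0.0000 -4.0000]
Step 5: x=[5.0000 6.0000 8.0000] v=[3.0000 -2.0000 -1.0000]

Answer: 5.0000 6.0000 8.0000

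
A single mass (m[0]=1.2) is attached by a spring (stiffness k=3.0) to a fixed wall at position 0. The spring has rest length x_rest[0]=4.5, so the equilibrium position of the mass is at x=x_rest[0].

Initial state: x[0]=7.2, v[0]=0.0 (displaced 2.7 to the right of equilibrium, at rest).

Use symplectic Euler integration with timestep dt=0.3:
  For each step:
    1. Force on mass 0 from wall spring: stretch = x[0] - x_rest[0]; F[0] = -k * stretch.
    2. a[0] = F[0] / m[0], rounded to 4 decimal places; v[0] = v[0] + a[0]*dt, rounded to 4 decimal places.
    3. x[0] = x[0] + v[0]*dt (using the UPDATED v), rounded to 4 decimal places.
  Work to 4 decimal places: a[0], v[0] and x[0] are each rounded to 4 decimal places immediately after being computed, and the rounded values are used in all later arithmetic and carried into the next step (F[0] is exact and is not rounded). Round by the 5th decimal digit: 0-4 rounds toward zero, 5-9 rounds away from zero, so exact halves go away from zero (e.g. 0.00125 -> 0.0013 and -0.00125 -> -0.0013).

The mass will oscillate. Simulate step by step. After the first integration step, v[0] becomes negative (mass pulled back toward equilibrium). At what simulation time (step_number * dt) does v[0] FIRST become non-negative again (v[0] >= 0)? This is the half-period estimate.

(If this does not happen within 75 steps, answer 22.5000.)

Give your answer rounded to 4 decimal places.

Step 0: x=[7.2000] v=[0.0000]
Step 1: x=[6.5925] v=[-2.0250]
Step 2: x=[5.5142] v=[-3.5944]
Step 3: x=[4.2077] v=[-4.3551]
Step 4: x=[2.9669] v=[-4.1359]
Step 5: x=[2.0711] v=[-2.9861]
Step 6: x=[1.7218] v=[-1.1644]
Step 7: x=[1.9976] v=[0.9193]
First v>=0 after going negative at step 7, time=2.1000

Answer: 2.1000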